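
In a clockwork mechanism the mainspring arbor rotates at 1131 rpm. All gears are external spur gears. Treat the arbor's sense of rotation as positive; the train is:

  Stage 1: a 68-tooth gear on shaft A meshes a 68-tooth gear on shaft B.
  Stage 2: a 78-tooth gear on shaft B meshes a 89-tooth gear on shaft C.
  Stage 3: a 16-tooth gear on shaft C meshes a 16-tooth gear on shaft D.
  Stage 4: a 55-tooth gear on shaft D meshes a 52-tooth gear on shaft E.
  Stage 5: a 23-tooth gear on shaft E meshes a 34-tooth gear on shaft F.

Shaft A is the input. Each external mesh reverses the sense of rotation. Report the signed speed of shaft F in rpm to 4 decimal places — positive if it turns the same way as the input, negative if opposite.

Stage 1 [68T→68T]: ω = 1131.0000×68/68 = 1131.0000 rpm, dir flips to −; running = −1131.0000
Stage 2 [78T→89T]: ω = 1131.0000×78/89 = 991.2135 rpm, dir flips to +; running = +991.2135
Stage 3 [16T→16T]: ω = 991.2135×16/16 = 991.2135 rpm, dir flips to −; running = −991.2135
Stage 4 [55T→52T]: ω = 991.2135×55/52 = 1048.3989 rpm, dir flips to +; running = +1048.3989
Stage 5 [23T→34T]: ω = 1048.3989×23/34 = 709.2110 rpm, dir flips to −; running = −709.2110

-709.2110 rpm (opposite to input, |ω| = 709.2110 rpm)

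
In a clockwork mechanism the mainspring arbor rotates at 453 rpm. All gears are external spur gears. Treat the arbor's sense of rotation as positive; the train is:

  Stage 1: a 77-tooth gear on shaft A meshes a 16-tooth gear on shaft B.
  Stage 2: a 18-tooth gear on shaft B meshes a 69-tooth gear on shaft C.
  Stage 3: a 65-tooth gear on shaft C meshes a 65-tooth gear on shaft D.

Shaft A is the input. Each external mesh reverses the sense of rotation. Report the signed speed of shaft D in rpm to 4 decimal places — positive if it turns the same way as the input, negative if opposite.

-568.7120 rpm (opposite to input, |ω| = 568.7120 rpm)

Stage 1 [77T→16T]: ω = 453.0000×77/16 = 2180.0625 rpm, dir flips to −; running = −2180.0625
Stage 2 [18T→69T]: ω = 2180.0625×18/69 = 568.7120 rpm, dir flips to +; running = +568.7120
Stage 3 [65T→65T]: ω = 568.7120×65/65 = 568.7120 rpm, dir flips to −; running = −568.7120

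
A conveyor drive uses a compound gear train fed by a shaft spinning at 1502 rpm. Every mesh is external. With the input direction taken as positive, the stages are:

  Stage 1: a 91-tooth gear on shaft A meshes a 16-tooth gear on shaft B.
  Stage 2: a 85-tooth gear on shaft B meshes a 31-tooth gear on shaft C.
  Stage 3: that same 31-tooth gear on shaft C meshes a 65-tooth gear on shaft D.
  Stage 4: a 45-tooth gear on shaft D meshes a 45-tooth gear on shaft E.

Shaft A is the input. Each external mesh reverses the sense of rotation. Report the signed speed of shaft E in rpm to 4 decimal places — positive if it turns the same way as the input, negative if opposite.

+11171.1250 rpm (same as input, |ω| = 11171.1250 rpm)

Stage 1 [91T→16T]: ω = 1502.0000×91/16 = 8542.6250 rpm, dir flips to −; running = −8542.6250
Stage 2 [85T→31T]: ω = 8542.6250×85/31 = 23423.3266 rpm, dir flips to +; running = +23423.3266
Stage 3 [31T→65T]: ω = 23423.3266×31/65 = 11171.1250 rpm, dir flips to −; running = −11171.1250
Stage 4 [45T→45T]: ω = 11171.1250×45/45 = 11171.1250 rpm, dir flips to +; running = +11171.1250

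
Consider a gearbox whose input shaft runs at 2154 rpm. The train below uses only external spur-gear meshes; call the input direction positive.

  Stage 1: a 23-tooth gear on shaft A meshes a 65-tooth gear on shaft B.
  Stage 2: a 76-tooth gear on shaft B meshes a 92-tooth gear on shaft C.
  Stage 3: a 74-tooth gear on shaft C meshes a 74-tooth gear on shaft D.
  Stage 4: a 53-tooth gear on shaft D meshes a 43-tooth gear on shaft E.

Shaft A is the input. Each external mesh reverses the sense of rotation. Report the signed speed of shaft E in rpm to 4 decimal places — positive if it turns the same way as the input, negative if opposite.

+776.0565 rpm (same as input, |ω| = 776.0565 rpm)

Stage 1 [23T→65T]: ω = 2154.0000×23/65 = 762.1846 rpm, dir flips to −; running = −762.1846
Stage 2 [76T→92T]: ω = 762.1846×76/92 = 629.6308 rpm, dir flips to +; running = +629.6308
Stage 3 [74T→74T]: ω = 629.6308×74/74 = 629.6308 rpm, dir flips to −; running = −629.6308
Stage 4 [53T→43T]: ω = 629.6308×53/43 = 776.0565 rpm, dir flips to +; running = +776.0565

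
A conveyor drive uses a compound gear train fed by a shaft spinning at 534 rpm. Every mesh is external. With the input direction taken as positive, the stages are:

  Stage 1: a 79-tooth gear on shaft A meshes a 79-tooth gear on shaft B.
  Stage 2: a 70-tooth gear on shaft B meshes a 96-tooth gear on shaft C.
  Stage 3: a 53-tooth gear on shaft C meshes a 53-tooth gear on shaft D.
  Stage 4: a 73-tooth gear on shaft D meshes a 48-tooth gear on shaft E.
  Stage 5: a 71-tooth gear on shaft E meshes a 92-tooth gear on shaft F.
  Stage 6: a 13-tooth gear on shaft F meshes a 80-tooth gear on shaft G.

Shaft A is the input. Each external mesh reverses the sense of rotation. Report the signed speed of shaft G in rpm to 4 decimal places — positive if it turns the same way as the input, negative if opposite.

+74.2632 rpm (same as input, |ω| = 74.2632 rpm)

Stage 1 [79T→79T]: ω = 534.0000×79/79 = 534.0000 rpm, dir flips to −; running = −534.0000
Stage 2 [70T→96T]: ω = 534.0000×70/96 = 389.3750 rpm, dir flips to +; running = +389.3750
Stage 3 [53T→53T]: ω = 389.3750×53/53 = 389.3750 rpm, dir flips to −; running = −389.3750
Stage 4 [73T→48T]: ω = 389.3750×73/48 = 592.1745 rpm, dir flips to +; running = +592.1745
Stage 5 [71T→92T]: ω = 592.1745×71/92 = 457.0042 rpm, dir flips to −; running = −457.0042
Stage 6 [13T→80T]: ω = 457.0042×13/80 = 74.2632 rpm, dir flips to +; running = +74.2632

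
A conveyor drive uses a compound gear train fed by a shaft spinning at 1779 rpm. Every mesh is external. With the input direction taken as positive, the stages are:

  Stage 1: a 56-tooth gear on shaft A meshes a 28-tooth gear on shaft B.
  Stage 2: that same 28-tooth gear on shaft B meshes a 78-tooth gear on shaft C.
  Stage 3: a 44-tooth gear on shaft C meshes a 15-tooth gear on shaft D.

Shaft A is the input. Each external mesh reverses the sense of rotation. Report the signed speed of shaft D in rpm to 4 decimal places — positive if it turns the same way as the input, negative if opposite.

-3746.5436 rpm (opposite to input, |ω| = 3746.5436 rpm)

Stage 1 [56T→28T]: ω = 1779.0000×56/28 = 3558.0000 rpm, dir flips to −; running = −3558.0000
Stage 2 [28T→78T]: ω = 3558.0000×28/78 = 1277.2308 rpm, dir flips to +; running = +1277.2308
Stage 3 [44T→15T]: ω = 1277.2308×44/15 = 3746.5436 rpm, dir flips to −; running = −3746.5436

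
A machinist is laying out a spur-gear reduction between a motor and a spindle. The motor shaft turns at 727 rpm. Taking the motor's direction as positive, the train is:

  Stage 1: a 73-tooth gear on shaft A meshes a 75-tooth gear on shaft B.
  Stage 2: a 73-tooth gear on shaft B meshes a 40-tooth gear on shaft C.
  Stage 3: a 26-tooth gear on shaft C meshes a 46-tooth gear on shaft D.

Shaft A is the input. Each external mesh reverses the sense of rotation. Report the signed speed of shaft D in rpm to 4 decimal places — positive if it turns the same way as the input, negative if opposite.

-729.9185 rpm (opposite to input, |ω| = 729.9185 rpm)

Stage 1 [73T→75T]: ω = 727.0000×73/75 = 707.6133 rpm, dir flips to −; running = −707.6133
Stage 2 [73T→40T]: ω = 707.6133×73/40 = 1291.3943 rpm, dir flips to +; running = +1291.3943
Stage 3 [26T→46T]: ω = 1291.3943×26/46 = 729.9185 rpm, dir flips to −; running = −729.9185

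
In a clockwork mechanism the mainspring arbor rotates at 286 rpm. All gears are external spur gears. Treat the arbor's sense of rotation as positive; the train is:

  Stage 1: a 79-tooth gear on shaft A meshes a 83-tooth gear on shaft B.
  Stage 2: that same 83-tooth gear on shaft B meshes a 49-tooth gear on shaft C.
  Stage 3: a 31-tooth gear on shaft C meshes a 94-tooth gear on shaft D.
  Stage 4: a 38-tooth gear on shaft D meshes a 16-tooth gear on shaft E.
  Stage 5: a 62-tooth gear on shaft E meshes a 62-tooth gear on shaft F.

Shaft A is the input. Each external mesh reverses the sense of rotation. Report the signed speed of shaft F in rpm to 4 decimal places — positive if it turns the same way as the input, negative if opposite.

Stage 1 [79T→83T]: ω = 286.0000×79/83 = 272.2169 rpm, dir flips to −; running = −272.2169
Stage 2 [83T→49T]: ω = 272.2169×83/49 = 461.1020 rpm, dir flips to +; running = +461.1020
Stage 3 [31T→94T]: ω = 461.1020×31/94 = 152.0656 rpm, dir flips to −; running = −152.0656
Stage 4 [38T→16T]: ω = 152.0656×38/16 = 361.1557 rpm, dir flips to +; running = +361.1557
Stage 5 [62T→62T]: ω = 361.1557×62/62 = 361.1557 rpm, dir flips to −; running = −361.1557

-361.1557 rpm (opposite to input, |ω| = 361.1557 rpm)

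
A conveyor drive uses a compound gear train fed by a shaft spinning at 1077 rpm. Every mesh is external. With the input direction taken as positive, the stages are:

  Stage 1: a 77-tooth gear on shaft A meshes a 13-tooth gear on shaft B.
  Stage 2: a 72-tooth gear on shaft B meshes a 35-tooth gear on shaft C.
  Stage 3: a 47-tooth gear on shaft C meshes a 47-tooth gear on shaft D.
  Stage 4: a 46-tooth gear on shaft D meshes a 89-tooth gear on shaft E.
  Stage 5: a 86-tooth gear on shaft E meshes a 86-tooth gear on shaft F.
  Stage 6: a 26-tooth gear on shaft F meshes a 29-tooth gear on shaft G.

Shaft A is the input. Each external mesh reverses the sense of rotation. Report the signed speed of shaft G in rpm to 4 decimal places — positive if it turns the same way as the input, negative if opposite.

+6080.9398 rpm (same as input, |ω| = 6080.9398 rpm)

Stage 1 [77T→13T]: ω = 1077.0000×77/13 = 6379.1538 rpm, dir flips to −; running = −6379.1538
Stage 2 [72T→35T]: ω = 6379.1538×72/35 = 13122.8308 rpm, dir flips to +; running = +13122.8308
Stage 3 [47T→47T]: ω = 13122.8308×47/47 = 13122.8308 rpm, dir flips to −; running = −13122.8308
Stage 4 [46T→89T]: ω = 13122.8308×46/89 = 6782.5867 rpm, dir flips to +; running = +6782.5867
Stage 5 [86T→86T]: ω = 6782.5867×86/86 = 6782.5867 rpm, dir flips to −; running = −6782.5867
Stage 6 [26T→29T]: ω = 6782.5867×26/29 = 6080.9398 rpm, dir flips to +; running = +6080.9398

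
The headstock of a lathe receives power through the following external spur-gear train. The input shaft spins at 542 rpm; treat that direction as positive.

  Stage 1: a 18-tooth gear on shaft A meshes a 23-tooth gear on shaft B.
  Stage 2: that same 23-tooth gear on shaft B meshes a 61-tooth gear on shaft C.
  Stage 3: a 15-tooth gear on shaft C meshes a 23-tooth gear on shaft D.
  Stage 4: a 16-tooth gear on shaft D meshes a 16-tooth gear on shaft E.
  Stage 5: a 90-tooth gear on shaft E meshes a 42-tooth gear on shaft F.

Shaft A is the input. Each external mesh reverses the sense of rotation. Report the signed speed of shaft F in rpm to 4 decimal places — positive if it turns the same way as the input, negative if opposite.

Stage 1 [18T→23T]: ω = 542.0000×18/23 = 424.1739 rpm, dir flips to −; running = −424.1739
Stage 2 [23T→61T]: ω = 424.1739×23/61 = 159.9344 rpm, dir flips to +; running = +159.9344
Stage 3 [15T→23T]: ω = 159.9344×15/23 = 104.3051 rpm, dir flips to −; running = −104.3051
Stage 4 [16T→16T]: ω = 104.3051×16/16 = 104.3051 rpm, dir flips to +; running = +104.3051
Stage 5 [90T→42T]: ω = 104.3051×90/42 = 223.5108 rpm, dir flips to −; running = −223.5108

-223.5108 rpm (opposite to input, |ω| = 223.5108 rpm)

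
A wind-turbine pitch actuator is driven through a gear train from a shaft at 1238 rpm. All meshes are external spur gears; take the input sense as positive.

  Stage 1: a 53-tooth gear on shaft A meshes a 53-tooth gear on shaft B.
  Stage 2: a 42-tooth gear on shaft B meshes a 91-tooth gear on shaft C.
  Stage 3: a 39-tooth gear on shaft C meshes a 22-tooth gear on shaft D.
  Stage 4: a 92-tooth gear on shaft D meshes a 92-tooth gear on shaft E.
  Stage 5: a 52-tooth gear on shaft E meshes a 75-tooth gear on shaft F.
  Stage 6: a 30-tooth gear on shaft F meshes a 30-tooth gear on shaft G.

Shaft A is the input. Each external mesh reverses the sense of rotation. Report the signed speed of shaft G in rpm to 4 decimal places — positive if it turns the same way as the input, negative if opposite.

+702.2836 rpm (same as input, |ω| = 702.2836 rpm)

Stage 1 [53T→53T]: ω = 1238.0000×53/53 = 1238.0000 rpm, dir flips to −; running = −1238.0000
Stage 2 [42T→91T]: ω = 1238.0000×42/91 = 571.3846 rpm, dir flips to +; running = +571.3846
Stage 3 [39T→22T]: ω = 571.3846×39/22 = 1012.9091 rpm, dir flips to −; running = −1012.9091
Stage 4 [92T→92T]: ω = 1012.9091×92/92 = 1012.9091 rpm, dir flips to +; running = +1012.9091
Stage 5 [52T→75T]: ω = 1012.9091×52/75 = 702.2836 rpm, dir flips to −; running = −702.2836
Stage 6 [30T→30T]: ω = 702.2836×30/30 = 702.2836 rpm, dir flips to +; running = +702.2836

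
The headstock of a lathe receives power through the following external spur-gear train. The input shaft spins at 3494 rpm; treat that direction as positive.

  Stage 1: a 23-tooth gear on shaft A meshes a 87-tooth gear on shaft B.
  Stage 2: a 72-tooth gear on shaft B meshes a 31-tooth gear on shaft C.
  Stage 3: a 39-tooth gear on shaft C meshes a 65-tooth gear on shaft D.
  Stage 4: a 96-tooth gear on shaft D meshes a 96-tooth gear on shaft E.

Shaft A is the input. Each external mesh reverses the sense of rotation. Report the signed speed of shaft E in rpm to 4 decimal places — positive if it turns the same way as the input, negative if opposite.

Stage 1 [23T→87T]: ω = 3494.0000×23/87 = 923.7011 rpm, dir flips to −; running = −923.7011
Stage 2 [72T→31T]: ω = 923.7011×72/31 = 2145.3704 rpm, dir flips to +; running = +2145.3704
Stage 3 [39T→65T]: ω = 2145.3704×39/65 = 1287.2222 rpm, dir flips to −; running = −1287.2222
Stage 4 [96T→96T]: ω = 1287.2222×96/96 = 1287.2222 rpm, dir flips to +; running = +1287.2222

+1287.2222 rpm (same as input, |ω| = 1287.2222 rpm)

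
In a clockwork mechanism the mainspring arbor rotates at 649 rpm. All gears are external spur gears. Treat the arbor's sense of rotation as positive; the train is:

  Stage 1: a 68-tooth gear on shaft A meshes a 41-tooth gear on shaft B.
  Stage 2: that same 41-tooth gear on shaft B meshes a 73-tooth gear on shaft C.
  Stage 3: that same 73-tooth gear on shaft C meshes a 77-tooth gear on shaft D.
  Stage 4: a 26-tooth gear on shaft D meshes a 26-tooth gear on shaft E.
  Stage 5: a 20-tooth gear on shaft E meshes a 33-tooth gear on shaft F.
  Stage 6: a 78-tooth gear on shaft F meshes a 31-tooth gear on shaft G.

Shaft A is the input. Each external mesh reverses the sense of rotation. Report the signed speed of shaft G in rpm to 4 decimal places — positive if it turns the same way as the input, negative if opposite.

Stage 1 [68T→41T]: ω = 649.0000×68/41 = 1076.3902 rpm, dir flips to −; running = −1076.3902
Stage 2 [41T→73T]: ω = 1076.3902×41/73 = 604.5479 rpm, dir flips to +; running = +604.5479
Stage 3 [73T→77T]: ω = 604.5479×73/77 = 573.1429 rpm, dir flips to −; running = −573.1429
Stage 4 [26T→26T]: ω = 573.1429×26/26 = 573.1429 rpm, dir flips to +; running = +573.1429
Stage 5 [20T→33T]: ω = 573.1429×20/33 = 347.3593 rpm, dir flips to −; running = −347.3593
Stage 6 [78T→31T]: ω = 347.3593×78/31 = 874.0008 rpm, dir flips to +; running = +874.0008

+874.0008 rpm (same as input, |ω| = 874.0008 rpm)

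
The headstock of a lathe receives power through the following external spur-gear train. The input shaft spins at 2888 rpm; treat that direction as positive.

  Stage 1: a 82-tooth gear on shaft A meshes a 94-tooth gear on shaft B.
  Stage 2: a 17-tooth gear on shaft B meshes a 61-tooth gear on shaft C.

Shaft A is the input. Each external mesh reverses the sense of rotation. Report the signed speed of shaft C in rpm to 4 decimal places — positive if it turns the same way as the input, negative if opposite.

Stage 1 [82T→94T]: ω = 2888.0000×82/94 = 2519.3191 rpm, dir flips to −; running = −2519.3191
Stage 2 [17T→61T]: ω = 2519.3191×17/61 = 702.1053 rpm, dir flips to +; running = +702.1053

+702.1053 rpm (same as input, |ω| = 702.1053 rpm)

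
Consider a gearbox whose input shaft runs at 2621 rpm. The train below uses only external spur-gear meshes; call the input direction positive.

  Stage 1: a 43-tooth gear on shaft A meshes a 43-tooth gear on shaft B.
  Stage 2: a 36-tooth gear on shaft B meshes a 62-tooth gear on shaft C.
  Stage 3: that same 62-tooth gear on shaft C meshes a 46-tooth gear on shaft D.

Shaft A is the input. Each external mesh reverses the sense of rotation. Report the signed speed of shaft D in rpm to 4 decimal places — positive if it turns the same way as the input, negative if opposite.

Stage 1 [43T→43T]: ω = 2621.0000×43/43 = 2621.0000 rpm, dir flips to −; running = −2621.0000
Stage 2 [36T→62T]: ω = 2621.0000×36/62 = 1521.8710 rpm, dir flips to +; running = +1521.8710
Stage 3 [62T→46T]: ω = 1521.8710×62/46 = 2051.2174 rpm, dir flips to −; running = −2051.2174

-2051.2174 rpm (opposite to input, |ω| = 2051.2174 rpm)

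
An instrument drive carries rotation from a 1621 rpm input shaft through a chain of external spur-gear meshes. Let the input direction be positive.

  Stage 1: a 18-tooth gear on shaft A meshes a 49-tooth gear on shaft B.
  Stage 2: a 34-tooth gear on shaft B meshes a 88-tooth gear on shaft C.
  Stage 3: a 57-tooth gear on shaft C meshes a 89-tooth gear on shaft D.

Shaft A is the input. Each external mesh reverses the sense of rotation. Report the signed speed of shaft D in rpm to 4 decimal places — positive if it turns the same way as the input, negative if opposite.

-147.3467 rpm (opposite to input, |ω| = 147.3467 rpm)

Stage 1 [18T→49T]: ω = 1621.0000×18/49 = 595.4694 rpm, dir flips to −; running = −595.4694
Stage 2 [34T→88T]: ω = 595.4694×34/88 = 230.0677 rpm, dir flips to +; running = +230.0677
Stage 3 [57T→89T]: ω = 230.0677×57/89 = 147.3467 rpm, dir flips to −; running = −147.3467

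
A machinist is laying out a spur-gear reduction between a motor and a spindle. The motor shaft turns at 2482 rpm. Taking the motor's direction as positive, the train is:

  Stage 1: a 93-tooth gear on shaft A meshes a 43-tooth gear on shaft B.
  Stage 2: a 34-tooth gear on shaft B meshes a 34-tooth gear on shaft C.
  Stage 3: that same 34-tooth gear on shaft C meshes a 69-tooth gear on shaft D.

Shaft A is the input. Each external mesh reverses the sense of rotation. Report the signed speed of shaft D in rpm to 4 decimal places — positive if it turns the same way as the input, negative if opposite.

-2645.1244 rpm (opposite to input, |ω| = 2645.1244 rpm)

Stage 1 [93T→43T]: ω = 2482.0000×93/43 = 5368.0465 rpm, dir flips to −; running = −5368.0465
Stage 2 [34T→34T]: ω = 5368.0465×34/34 = 5368.0465 rpm, dir flips to +; running = +5368.0465
Stage 3 [34T→69T]: ω = 5368.0465×34/69 = 2645.1244 rpm, dir flips to −; running = −2645.1244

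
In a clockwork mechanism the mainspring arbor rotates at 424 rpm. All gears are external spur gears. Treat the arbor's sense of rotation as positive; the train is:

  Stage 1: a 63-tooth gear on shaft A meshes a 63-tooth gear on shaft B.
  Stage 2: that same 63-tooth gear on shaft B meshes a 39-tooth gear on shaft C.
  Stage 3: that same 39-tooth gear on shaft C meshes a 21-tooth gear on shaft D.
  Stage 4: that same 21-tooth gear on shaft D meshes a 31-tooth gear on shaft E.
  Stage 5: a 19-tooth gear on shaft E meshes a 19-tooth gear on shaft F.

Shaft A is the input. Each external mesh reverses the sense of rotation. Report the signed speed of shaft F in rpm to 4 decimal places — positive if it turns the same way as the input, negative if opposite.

-861.6774 rpm (opposite to input, |ω| = 861.6774 rpm)

Stage 1 [63T→63T]: ω = 424.0000×63/63 = 424.0000 rpm, dir flips to −; running = −424.0000
Stage 2 [63T→39T]: ω = 424.0000×63/39 = 684.9231 rpm, dir flips to +; running = +684.9231
Stage 3 [39T→21T]: ω = 684.9231×39/21 = 1272.0000 rpm, dir flips to −; running = −1272.0000
Stage 4 [21T→31T]: ω = 1272.0000×21/31 = 861.6774 rpm, dir flips to +; running = +861.6774
Stage 5 [19T→19T]: ω = 861.6774×19/19 = 861.6774 rpm, dir flips to −; running = −861.6774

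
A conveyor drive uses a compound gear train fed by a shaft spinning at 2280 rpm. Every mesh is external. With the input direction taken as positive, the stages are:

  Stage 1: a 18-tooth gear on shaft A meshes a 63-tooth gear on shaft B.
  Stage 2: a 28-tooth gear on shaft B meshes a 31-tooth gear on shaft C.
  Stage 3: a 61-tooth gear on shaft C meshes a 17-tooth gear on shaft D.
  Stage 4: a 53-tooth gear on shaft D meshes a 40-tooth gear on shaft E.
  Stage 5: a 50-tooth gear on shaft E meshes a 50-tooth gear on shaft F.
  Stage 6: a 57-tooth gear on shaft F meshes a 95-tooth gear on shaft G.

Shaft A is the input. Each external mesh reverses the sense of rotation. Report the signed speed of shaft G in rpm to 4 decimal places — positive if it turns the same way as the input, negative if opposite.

Stage 1 [18T→63T]: ω = 2280.0000×18/63 = 651.4286 rpm, dir flips to −; running = −651.4286
Stage 2 [28T→31T]: ω = 651.4286×28/31 = 588.3871 rpm, dir flips to +; running = +588.3871
Stage 3 [61T→17T]: ω = 588.3871×61/17 = 2111.2713 rpm, dir flips to −; running = −2111.2713
Stage 4 [53T→40T]: ω = 2111.2713×53/40 = 2797.4345 rpm, dir flips to +; running = +2797.4345
Stage 5 [50T→50T]: ω = 2797.4345×50/50 = 2797.4345 rpm, dir flips to −; running = −2797.4345
Stage 6 [57T→95T]: ω = 2797.4345×57/95 = 1678.4607 rpm, dir flips to +; running = +1678.4607

+1678.4607 rpm (same as input, |ω| = 1678.4607 rpm)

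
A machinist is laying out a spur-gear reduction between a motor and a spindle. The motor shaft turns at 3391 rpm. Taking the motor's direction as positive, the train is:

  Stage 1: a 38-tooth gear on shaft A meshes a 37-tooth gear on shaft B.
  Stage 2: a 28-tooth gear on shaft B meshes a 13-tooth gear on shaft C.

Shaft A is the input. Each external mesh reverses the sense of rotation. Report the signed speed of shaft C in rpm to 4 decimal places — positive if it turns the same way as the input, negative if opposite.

+7501.0894 rpm (same as input, |ω| = 7501.0894 rpm)

Stage 1 [38T→37T]: ω = 3391.0000×38/37 = 3482.6486 rpm, dir flips to −; running = −3482.6486
Stage 2 [28T→13T]: ω = 3482.6486×28/13 = 7501.0894 rpm, dir flips to +; running = +7501.0894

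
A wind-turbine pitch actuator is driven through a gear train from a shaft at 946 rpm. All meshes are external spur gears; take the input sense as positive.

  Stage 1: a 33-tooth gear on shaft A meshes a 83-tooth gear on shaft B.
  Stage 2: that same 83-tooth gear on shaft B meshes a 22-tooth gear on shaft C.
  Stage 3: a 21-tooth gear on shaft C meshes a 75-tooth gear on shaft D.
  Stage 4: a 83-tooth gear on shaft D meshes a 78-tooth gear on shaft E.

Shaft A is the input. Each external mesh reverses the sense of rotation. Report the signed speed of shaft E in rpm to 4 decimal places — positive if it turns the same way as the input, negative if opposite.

Stage 1 [33T→83T]: ω = 946.0000×33/83 = 376.1205 rpm, dir flips to −; running = −376.1205
Stage 2 [83T→22T]: ω = 376.1205×83/22 = 1419.0000 rpm, dir flips to +; running = +1419.0000
Stage 3 [21T→75T]: ω = 1419.0000×21/75 = 397.3200 rpm, dir flips to −; running = −397.3200
Stage 4 [83T→78T]: ω = 397.3200×83/78 = 422.7892 rpm, dir flips to +; running = +422.7892

+422.7892 rpm (same as input, |ω| = 422.7892 rpm)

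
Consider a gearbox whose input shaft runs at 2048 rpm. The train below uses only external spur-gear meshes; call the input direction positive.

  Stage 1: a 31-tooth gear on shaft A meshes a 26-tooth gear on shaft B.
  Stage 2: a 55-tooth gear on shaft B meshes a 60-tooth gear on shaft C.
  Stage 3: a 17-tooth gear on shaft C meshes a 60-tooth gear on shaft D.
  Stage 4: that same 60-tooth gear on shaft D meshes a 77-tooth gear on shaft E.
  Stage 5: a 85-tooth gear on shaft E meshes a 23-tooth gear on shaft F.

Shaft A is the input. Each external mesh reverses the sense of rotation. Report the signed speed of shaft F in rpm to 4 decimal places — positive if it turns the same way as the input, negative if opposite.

Stage 1 [31T→26T]: ω = 2048.0000×31/26 = 2441.8462 rpm, dir flips to −; running = −2441.8462
Stage 2 [55T→60T]: ω = 2441.8462×55/60 = 2238.3590 rpm, dir flips to +; running = +2238.3590
Stage 3 [17T→60T]: ω = 2238.3590×17/60 = 634.2017 rpm, dir flips to −; running = −634.2017
Stage 4 [60T→77T]: ω = 634.2017×60/77 = 494.1832 rpm, dir flips to +; running = +494.1832
Stage 5 [85T→23T]: ω = 494.1832×85/23 = 1826.3290 rpm, dir flips to −; running = −1826.3290

-1826.3290 rpm (opposite to input, |ω| = 1826.3290 rpm)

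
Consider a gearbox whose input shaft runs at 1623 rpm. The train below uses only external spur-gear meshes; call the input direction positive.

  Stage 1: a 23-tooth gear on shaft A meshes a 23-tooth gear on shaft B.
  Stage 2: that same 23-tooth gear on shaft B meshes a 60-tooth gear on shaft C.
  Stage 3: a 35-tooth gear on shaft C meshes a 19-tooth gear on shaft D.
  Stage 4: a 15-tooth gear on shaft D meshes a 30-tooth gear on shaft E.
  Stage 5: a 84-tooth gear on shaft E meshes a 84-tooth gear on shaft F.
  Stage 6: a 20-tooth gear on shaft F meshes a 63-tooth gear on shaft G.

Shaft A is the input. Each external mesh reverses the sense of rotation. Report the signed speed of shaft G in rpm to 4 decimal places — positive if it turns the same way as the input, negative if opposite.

+181.9152 rpm (same as input, |ω| = 181.9152 rpm)

Stage 1 [23T→23T]: ω = 1623.0000×23/23 = 1623.0000 rpm, dir flips to −; running = −1623.0000
Stage 2 [23T→60T]: ω = 1623.0000×23/60 = 622.1500 rpm, dir flips to +; running = +622.1500
Stage 3 [35T→19T]: ω = 622.1500×35/19 = 1146.0658 rpm, dir flips to −; running = −1146.0658
Stage 4 [15T→30T]: ω = 1146.0658×15/30 = 573.0329 rpm, dir flips to +; running = +573.0329
Stage 5 [84T→84T]: ω = 573.0329×84/84 = 573.0329 rpm, dir flips to −; running = −573.0329
Stage 6 [20T→63T]: ω = 573.0329×20/63 = 181.9152 rpm, dir flips to +; running = +181.9152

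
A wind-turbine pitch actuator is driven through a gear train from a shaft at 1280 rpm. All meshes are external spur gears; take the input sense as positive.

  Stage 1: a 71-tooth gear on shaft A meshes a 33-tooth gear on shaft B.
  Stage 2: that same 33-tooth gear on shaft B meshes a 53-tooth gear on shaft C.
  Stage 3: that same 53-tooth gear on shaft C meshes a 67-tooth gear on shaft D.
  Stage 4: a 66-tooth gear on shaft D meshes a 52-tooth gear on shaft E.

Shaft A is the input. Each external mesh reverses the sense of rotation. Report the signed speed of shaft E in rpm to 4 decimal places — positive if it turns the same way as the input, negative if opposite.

Stage 1 [71T→33T]: ω = 1280.0000×71/33 = 2753.9394 rpm, dir flips to −; running = −2753.9394
Stage 2 [33T→53T]: ω = 2753.9394×33/53 = 1714.7170 rpm, dir flips to +; running = +1714.7170
Stage 3 [53T→67T]: ω = 1714.7170×53/67 = 1356.4179 rpm, dir flips to −; running = −1356.4179
Stage 4 [66T→52T]: ω = 1356.4179×66/52 = 1721.6073 rpm, dir flips to +; running = +1721.6073

+1721.6073 rpm (same as input, |ω| = 1721.6073 rpm)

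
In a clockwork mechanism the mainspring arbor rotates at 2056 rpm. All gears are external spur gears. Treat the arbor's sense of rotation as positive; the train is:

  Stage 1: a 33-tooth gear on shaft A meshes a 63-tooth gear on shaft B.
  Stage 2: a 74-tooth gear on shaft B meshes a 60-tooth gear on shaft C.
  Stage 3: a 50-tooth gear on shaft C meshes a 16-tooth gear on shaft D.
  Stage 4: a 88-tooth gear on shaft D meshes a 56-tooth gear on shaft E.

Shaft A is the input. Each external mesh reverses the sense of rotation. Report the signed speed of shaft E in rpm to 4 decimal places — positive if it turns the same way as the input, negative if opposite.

+6522.6134 rpm (same as input, |ω| = 6522.6134 rpm)

Stage 1 [33T→63T]: ω = 2056.0000×33/63 = 1076.9524 rpm, dir flips to −; running = −1076.9524
Stage 2 [74T→60T]: ω = 1076.9524×74/60 = 1328.2413 rpm, dir flips to +; running = +1328.2413
Stage 3 [50T→16T]: ω = 1328.2413×50/16 = 4150.7540 rpm, dir flips to −; running = −4150.7540
Stage 4 [88T→56T]: ω = 4150.7540×88/56 = 6522.6134 rpm, dir flips to +; running = +6522.6134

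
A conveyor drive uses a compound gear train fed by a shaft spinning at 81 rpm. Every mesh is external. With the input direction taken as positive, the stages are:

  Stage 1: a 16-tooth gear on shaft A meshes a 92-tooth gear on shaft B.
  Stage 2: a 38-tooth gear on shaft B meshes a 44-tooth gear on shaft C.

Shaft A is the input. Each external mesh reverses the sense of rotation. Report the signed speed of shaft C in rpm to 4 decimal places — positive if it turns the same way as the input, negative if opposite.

+12.1660 rpm (same as input, |ω| = 12.1660 rpm)

Stage 1 [16T→92T]: ω = 81.0000×16/92 = 14.0870 rpm, dir flips to −; running = −14.0870
Stage 2 [38T→44T]: ω = 14.0870×38/44 = 12.1660 rpm, dir flips to +; running = +12.1660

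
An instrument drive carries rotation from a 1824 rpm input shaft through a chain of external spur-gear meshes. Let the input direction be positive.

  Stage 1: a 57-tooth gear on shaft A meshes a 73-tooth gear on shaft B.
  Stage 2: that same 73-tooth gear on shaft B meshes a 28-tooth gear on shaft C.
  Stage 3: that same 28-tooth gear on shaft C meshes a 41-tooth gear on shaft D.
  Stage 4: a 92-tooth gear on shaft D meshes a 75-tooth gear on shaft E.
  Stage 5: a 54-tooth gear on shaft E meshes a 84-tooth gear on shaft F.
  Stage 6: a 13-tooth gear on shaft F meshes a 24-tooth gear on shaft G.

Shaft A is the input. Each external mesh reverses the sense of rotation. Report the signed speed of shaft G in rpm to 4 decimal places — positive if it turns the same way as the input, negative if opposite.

Stage 1 [57T→73T]: ω = 1824.0000×57/73 = 1424.2192 rpm, dir flips to −; running = −1424.2192
Stage 2 [73T→28T]: ω = 1424.2192×73/28 = 3713.1429 rpm, dir flips to +; running = +3713.1429
Stage 3 [28T→41T]: ω = 3713.1429×28/41 = 2535.8049 rpm, dir flips to −; running = −2535.8049
Stage 4 [92T→75T]: ω = 2535.8049×92/75 = 3110.5873 rpm, dir flips to +; running = +3110.5873
Stage 5 [54T→84T]: ω = 3110.5873×54/84 = 1999.6633 rpm, dir flips to −; running = −1999.6633
Stage 6 [13T→24T]: ω = 1999.6633×13/24 = 1083.1509 rpm, dir flips to +; running = +1083.1509

+1083.1509 rpm (same as input, |ω| = 1083.1509 rpm)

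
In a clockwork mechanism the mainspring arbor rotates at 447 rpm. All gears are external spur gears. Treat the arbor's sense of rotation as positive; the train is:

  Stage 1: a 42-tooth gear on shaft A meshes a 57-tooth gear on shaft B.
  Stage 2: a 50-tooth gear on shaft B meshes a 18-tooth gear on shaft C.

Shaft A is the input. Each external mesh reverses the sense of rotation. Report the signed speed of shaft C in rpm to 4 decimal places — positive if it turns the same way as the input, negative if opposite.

+914.9123 rpm (same as input, |ω| = 914.9123 rpm)

Stage 1 [42T→57T]: ω = 447.0000×42/57 = 329.3684 rpm, dir flips to −; running = −329.3684
Stage 2 [50T→18T]: ω = 329.3684×50/18 = 914.9123 rpm, dir flips to +; running = +914.9123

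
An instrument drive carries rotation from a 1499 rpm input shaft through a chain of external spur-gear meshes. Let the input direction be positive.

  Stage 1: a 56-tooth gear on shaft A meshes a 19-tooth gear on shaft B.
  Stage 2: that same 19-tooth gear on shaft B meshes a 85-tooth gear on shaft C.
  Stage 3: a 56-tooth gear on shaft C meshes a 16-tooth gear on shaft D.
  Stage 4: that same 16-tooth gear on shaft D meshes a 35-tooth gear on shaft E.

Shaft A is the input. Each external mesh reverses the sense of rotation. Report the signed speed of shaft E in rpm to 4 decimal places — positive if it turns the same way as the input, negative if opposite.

Stage 1 [56T→19T]: ω = 1499.0000×56/19 = 4418.1053 rpm, dir flips to −; running = −4418.1053
Stage 2 [19T→85T]: ω = 4418.1053×19/85 = 987.5765 rpm, dir flips to +; running = +987.5765
Stage 3 [56T→16T]: ω = 987.5765×56/16 = 3456.5176 rpm, dir flips to −; running = −3456.5176
Stage 4 [16T→35T]: ω = 3456.5176×16/35 = 1580.1224 rpm, dir flips to +; running = +1580.1224

+1580.1224 rpm (same as input, |ω| = 1580.1224 rpm)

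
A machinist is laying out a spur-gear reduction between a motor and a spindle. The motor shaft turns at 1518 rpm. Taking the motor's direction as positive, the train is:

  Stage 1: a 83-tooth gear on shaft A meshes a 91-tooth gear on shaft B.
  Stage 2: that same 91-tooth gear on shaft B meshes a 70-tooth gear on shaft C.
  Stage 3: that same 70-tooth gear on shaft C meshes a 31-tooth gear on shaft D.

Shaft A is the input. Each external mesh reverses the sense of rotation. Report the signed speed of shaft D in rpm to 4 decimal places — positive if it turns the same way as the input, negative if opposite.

Stage 1 [83T→91T]: ω = 1518.0000×83/91 = 1384.5495 rpm, dir flips to −; running = −1384.5495
Stage 2 [91T→70T]: ω = 1384.5495×91/70 = 1799.9143 rpm, dir flips to +; running = +1799.9143
Stage 3 [70T→31T]: ω = 1799.9143×70/31 = 4064.3226 rpm, dir flips to −; running = −4064.3226

-4064.3226 rpm (opposite to input, |ω| = 4064.3226 rpm)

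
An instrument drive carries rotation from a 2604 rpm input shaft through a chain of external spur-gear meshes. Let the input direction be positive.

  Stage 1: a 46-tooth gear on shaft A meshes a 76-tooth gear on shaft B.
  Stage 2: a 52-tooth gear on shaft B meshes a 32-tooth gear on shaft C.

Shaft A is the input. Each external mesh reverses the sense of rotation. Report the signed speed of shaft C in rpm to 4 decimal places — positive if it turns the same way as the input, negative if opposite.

Stage 1 [46T→76T]: ω = 2604.0000×46/76 = 1576.1053 rpm, dir flips to −; running = −1576.1053
Stage 2 [52T→32T]: ω = 1576.1053×52/32 = 2561.1711 rpm, dir flips to +; running = +2561.1711

+2561.1711 rpm (same as input, |ω| = 2561.1711 rpm)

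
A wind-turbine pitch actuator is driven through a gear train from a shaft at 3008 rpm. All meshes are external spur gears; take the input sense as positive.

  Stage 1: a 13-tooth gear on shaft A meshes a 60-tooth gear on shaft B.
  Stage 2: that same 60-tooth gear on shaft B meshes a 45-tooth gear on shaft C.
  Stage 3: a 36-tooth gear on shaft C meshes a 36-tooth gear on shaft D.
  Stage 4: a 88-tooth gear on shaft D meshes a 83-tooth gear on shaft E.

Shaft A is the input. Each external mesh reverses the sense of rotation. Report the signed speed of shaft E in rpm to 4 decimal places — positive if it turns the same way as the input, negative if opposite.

Stage 1 [13T→60T]: ω = 3008.0000×13/60 = 651.7333 rpm, dir flips to −; running = −651.7333
Stage 2 [60T→45T]: ω = 651.7333×60/45 = 868.9778 rpm, dir flips to +; running = +868.9778
Stage 3 [36T→36T]: ω = 868.9778×36/36 = 868.9778 rpm, dir flips to −; running = −868.9778
Stage 4 [88T→83T]: ω = 868.9778×88/83 = 921.3258 rpm, dir flips to +; running = +921.3258

+921.3258 rpm (same as input, |ω| = 921.3258 rpm)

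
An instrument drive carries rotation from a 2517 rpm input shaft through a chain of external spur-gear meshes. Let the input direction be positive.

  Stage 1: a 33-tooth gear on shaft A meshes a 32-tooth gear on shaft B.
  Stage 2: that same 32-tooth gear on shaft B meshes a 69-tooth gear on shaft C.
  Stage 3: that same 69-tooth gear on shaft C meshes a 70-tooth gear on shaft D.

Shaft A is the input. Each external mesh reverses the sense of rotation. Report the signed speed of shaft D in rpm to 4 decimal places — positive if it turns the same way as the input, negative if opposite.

-1186.5857 rpm (opposite to input, |ω| = 1186.5857 rpm)

Stage 1 [33T→32T]: ω = 2517.0000×33/32 = 2595.6562 rpm, dir flips to −; running = −2595.6562
Stage 2 [32T→69T]: ω = 2595.6562×32/69 = 1203.7826 rpm, dir flips to +; running = +1203.7826
Stage 3 [69T→70T]: ω = 1203.7826×69/70 = 1186.5857 rpm, dir flips to −; running = −1186.5857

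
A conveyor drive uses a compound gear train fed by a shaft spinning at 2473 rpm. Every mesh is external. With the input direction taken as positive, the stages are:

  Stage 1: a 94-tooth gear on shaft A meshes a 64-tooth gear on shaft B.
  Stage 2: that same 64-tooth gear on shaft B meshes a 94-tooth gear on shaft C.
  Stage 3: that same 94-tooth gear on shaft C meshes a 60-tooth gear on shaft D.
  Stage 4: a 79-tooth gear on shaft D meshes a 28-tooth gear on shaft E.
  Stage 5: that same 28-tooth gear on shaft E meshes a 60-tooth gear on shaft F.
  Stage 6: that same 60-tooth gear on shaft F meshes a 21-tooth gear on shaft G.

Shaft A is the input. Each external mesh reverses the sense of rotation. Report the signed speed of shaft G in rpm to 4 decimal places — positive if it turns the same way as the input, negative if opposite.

Stage 1 [94T→64T]: ω = 2473.0000×94/64 = 3632.2188 rpm, dir flips to −; running = −3632.2188
Stage 2 [64T→94T]: ω = 3632.2188×64/94 = 2473.0000 rpm, dir flips to +; running = +2473.0000
Stage 3 [94T→60T]: ω = 2473.0000×94/60 = 3874.3667 rpm, dir flips to −; running = −3874.3667
Stage 4 [79T→28T]: ω = 3874.3667×79/28 = 10931.2488 rpm, dir flips to +; running = +10931.2488
Stage 5 [28T→60T]: ω = 10931.2488×28/60 = 5101.2494 rpm, dir flips to −; running = −5101.2494
Stage 6 [60T→21T]: ω = 5101.2494×60/21 = 14574.9984 rpm, dir flips to +; running = +14574.9984

+14574.9984 rpm (same as input, |ω| = 14574.9984 rpm)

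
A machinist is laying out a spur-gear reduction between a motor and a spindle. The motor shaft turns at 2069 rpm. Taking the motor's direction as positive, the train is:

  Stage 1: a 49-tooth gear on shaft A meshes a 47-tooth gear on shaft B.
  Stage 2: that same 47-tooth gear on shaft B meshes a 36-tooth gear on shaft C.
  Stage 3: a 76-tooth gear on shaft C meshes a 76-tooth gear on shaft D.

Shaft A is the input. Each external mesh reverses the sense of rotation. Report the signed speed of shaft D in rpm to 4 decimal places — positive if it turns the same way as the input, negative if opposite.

Stage 1 [49T→47T]: ω = 2069.0000×49/47 = 2157.0426 rpm, dir flips to −; running = −2157.0426
Stage 2 [47T→36T]: ω = 2157.0426×47/36 = 2816.1389 rpm, dir flips to +; running = +2816.1389
Stage 3 [76T→76T]: ω = 2816.1389×76/76 = 2816.1389 rpm, dir flips to −; running = −2816.1389

-2816.1389 rpm (opposite to input, |ω| = 2816.1389 rpm)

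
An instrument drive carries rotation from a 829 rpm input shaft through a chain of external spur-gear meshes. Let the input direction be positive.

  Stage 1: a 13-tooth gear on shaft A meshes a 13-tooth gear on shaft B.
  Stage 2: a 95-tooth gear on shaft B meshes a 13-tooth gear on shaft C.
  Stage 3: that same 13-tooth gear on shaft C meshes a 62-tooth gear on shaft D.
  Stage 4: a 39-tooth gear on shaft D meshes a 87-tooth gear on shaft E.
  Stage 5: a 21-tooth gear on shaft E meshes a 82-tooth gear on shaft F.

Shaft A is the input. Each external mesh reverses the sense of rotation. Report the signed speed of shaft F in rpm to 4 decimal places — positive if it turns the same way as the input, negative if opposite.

-145.8268 rpm (opposite to input, |ω| = 145.8268 rpm)

Stage 1 [13T→13T]: ω = 829.0000×13/13 = 829.0000 rpm, dir flips to −; running = −829.0000
Stage 2 [95T→13T]: ω = 829.0000×95/13 = 6058.0769 rpm, dir flips to +; running = +6058.0769
Stage 3 [13T→62T]: ω = 6058.0769×13/62 = 1270.2419 rpm, dir flips to −; running = −1270.2419
Stage 4 [39T→87T]: ω = 1270.2419×39/87 = 569.4188 rpm, dir flips to +; running = +569.4188
Stage 5 [21T→82T]: ω = 569.4188×21/82 = 145.8268 rpm, dir flips to −; running = −145.8268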